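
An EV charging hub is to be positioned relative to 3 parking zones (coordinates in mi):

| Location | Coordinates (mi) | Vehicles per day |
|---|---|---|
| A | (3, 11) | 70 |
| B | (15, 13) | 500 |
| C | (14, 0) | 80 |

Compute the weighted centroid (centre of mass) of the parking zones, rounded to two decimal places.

The minimiser of Σwᵢ‖p−pᵢ‖² is the weighted centroid p* = (Σwᵢpᵢ)/(Σwᵢ).
Σwᵢ = 650.
Σwᵢxᵢ = 70·3 + 500·15 + 80·14 = 8830.
Σwᵢyᵢ = 70·11 + 500·13 + 80·0 = 7270.
x* = 8830/650 = 13.58, y* = 7270/650 = 11.18.

(13.58, 11.18)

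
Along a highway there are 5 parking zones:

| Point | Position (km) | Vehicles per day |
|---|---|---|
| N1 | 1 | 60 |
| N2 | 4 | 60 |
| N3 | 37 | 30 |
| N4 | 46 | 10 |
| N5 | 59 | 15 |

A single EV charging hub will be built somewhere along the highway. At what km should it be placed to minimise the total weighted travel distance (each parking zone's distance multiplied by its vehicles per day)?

x = 4

For a sum of weighted absolute distances on a line, the optimum is the weighted median (not the mean). Total weight W = 175; half-weight = 87.5.
Sort by position and accumulate weight:
  km 1 (N1, w=60) → cum 60
  km 4 (N2, w=60) → cum 120  ≥ 87.5 → median here
  km 37 (N3, w=30) → cum 150
  km 46 (N4, w=10) → cum 160
  km 59 (N5, w=15) → cum 175
Optimal location: km 4.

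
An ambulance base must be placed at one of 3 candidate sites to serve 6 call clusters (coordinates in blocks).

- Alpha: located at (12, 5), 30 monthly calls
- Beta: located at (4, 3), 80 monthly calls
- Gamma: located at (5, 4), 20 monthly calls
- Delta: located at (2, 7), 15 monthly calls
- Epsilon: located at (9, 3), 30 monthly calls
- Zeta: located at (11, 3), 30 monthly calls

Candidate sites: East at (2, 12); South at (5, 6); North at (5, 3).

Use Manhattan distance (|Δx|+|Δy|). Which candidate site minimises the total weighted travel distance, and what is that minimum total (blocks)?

North, total 775 blocks

Total weighted distance at each candidate:
  East (2, 12): total = 2705
  South (5, 6): total = 1140
  North (5, 3): total = 775
Minimum is at North with total 775 blocks.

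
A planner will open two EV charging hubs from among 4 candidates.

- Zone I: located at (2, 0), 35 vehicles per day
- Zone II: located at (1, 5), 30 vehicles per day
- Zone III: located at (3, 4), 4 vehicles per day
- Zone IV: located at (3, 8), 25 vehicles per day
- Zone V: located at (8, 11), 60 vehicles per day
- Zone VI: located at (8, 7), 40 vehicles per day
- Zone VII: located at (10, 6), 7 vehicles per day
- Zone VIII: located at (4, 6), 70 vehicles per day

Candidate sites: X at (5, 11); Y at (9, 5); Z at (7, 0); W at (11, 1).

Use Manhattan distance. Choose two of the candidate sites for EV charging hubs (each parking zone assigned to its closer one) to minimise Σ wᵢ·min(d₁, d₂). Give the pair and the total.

Evaluate every pair (each demand assigned to the nearer of the two):
  {X, Y}: total = 1547
  {X, Z}: total = 1575
  {Y, Z}: total = 1642
  {X, W}: total = 1733
  {Y, W}: total = 1817
  {Z, W}: total = 2549
Best pair: {X, Y} with total 1547.

{X, Y}, total 1547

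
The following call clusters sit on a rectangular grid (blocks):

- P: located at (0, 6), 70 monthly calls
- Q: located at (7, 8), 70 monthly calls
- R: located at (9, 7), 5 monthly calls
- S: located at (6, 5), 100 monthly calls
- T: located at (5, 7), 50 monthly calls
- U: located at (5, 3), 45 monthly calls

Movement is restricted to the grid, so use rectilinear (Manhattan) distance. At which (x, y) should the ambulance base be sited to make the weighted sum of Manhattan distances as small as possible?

(6, 6)

Manhattan distance separates: Σwᵢ(|x−xᵢ|+|y−yᵢ|) = Σwᵢ|x−xᵢ| + Σwᵢ|y−yᵢ|, so x and y are optimised independently as 1-D weighted medians.
Total weight W = 340; half = 170.
x-coordinate, sorted with cumulative weight:
  x=0 (P, w=70) cum 70
  x=5 (T, w=50) cum 120
  x=5 (U, w=45) cum 165
  x=6 (S, w=100) cum 265  ← median
  x=7 (Q, w=70) cum 335
  x=9 (R, w=5) cum 340
⇒ x* = 6
y-coordinate, sorted with cumulative weight:
  y=3 (U, w=45) cum 45
  y=5 (S, w=100) cum 145
  y=6 (P, w=70) cum 215  ← median
  y=7 (R, w=5) cum 220
  y=7 (T, w=50) cum 270
  y=8 (Q, w=70) cum 340
⇒ y* = 6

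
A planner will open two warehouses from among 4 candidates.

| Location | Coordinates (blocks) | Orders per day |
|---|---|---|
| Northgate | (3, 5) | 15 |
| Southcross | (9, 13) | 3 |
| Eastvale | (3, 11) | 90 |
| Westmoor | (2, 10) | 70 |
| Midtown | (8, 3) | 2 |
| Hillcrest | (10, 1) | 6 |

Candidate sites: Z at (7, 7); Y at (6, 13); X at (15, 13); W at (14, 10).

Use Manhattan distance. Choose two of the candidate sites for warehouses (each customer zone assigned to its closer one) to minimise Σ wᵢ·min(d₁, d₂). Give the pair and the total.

Evaluate every pair (each demand assigned to the nearer of the two):
  {Z, Y}: total = 1103
  {Y, W}: total = 1216
  {Y, X}: total = 1234
  {Z, X}: total = 1452
  {Z, W}: total = 1458
  {X, W}: total = 2282
Best pair: {Z, Y} with total 1103.

{Z, Y}, total 1103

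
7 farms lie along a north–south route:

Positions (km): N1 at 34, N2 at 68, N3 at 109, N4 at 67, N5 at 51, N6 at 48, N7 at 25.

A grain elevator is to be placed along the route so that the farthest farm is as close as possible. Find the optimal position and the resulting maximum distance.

The 1-center on a line is the midpoint of the two extreme points: leftmost at 25, rightmost at 109.
Optimal location = (25 + 109)/2 = 67; maximum distance = (109 − 25)/2 = 42.

location 67, max distance 42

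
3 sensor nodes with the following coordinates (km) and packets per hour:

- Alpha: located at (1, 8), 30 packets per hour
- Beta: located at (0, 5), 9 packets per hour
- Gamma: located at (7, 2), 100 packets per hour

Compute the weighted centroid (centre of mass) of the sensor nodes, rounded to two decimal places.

(5.25, 3.49)

The minimiser of Σwᵢ‖p−pᵢ‖² is the weighted centroid p* = (Σwᵢpᵢ)/(Σwᵢ).
Σwᵢ = 139.
Σwᵢxᵢ = 30·1 + 9·0 + 100·7 = 730.
Σwᵢyᵢ = 30·8 + 9·5 + 100·2 = 485.
x* = 730/139 = 5.25, y* = 485/139 = 3.49.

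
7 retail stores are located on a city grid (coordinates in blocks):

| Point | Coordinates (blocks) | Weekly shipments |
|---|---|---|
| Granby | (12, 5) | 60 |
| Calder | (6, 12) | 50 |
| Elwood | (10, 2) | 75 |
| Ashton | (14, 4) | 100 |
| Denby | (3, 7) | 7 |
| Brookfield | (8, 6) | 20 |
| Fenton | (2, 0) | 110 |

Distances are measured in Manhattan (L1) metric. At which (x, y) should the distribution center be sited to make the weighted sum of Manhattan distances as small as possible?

(10, 4)

Manhattan distance separates: Σwᵢ(|x−xᵢ|+|y−yᵢ|) = Σwᵢ|x−xᵢ| + Σwᵢ|y−yᵢ|, so x and y are optimised independently as 1-D weighted medians.
Total weight W = 422; half = 211.
x-coordinate, sorted with cumulative weight:
  x=2 (Fenton, w=110) cum 110
  x=3 (Denby, w=7) cum 117
  x=6 (Calder, w=50) cum 167
  x=8 (Brookfield, w=20) cum 187
  x=10 (Elwood, w=75) cum 262  ← median
  x=12 (Granby, w=60) cum 322
  x=14 (Ashton, w=100) cum 422
⇒ x* = 10
y-coordinate, sorted with cumulative weight:
  y=0 (Fenton, w=110) cum 110
  y=2 (Elwood, w=75) cum 185
  y=4 (Ashton, w=100) cum 285  ← median
  y=5 (Granby, w=60) cum 345
  y=6 (Brookfield, w=20) cum 365
  y=7 (Denby, w=7) cum 372
  y=12 (Calder, w=50) cum 422
⇒ y* = 4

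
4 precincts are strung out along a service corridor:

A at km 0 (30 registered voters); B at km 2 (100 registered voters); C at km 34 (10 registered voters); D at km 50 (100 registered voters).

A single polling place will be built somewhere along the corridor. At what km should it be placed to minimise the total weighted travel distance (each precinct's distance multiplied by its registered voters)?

For a sum of weighted absolute distances on a line, the optimum is the weighted median (not the mean). Total weight W = 240; half-weight = 120.
Sort by position and accumulate weight:
  km 0 (A, w=30) → cum 30
  km 2 (B, w=100) → cum 130  ≥ 120 → median here
  km 34 (C, w=10) → cum 140
  km 50 (D, w=100) → cum 240
Optimal location: km 2.

x = 2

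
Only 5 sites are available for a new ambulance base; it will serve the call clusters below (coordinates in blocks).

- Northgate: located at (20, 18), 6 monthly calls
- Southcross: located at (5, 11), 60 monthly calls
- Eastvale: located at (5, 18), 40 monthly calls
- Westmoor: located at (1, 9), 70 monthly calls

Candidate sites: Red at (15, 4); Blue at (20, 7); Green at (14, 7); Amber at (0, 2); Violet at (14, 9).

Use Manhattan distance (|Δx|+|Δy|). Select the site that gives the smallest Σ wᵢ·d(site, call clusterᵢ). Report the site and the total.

Total weighted distance at each candidate:
  Red (15, 4): total = 3424
  Blue (20, 7): total = 3716
  Green (14, 7): total = 2732
  Amber (0, 2): total = 2456
  Violet (14, 9): total = 2380
Minimum is at Violet with total 2380 blocks.

Violet, total 2380 blocks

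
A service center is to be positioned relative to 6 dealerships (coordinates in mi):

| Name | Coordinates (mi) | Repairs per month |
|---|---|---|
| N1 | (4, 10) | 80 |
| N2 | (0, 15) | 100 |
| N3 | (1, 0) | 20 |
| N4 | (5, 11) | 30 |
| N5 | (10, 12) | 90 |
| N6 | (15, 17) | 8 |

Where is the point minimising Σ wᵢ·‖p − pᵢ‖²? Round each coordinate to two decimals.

The minimiser of Σwᵢ‖p−pᵢ‖² is the weighted centroid p* = (Σwᵢpᵢ)/(Σwᵢ).
Σwᵢ = 328.
Σwᵢxᵢ = 80·4 + 100·0 + 20·1 + 30·5 + 90·10 + 8·15 = 1510.
Σwᵢyᵢ = 80·10 + 100·15 + 20·0 + 30·11 + 90·12 + 8·17 = 3846.
x* = 1510/328 = 4.60, y* = 3846/328 = 11.73.

(4.60, 11.73)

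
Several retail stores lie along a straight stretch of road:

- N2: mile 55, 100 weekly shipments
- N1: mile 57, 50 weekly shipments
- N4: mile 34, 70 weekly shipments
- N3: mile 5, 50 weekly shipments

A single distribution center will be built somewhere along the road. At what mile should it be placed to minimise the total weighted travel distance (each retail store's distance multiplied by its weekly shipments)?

For a sum of weighted absolute distances on a line, the optimum is the weighted median (not the mean). Total weight W = 270; half-weight = 135.
Sort by position and accumulate weight:
  mile 5 (N3, w=50) → cum 50
  mile 34 (N4, w=70) → cum 120
  mile 55 (N2, w=100) → cum 220  ≥ 135 → median here
  mile 57 (N1, w=50) → cum 270
Optimal location: mile 55.

x = 55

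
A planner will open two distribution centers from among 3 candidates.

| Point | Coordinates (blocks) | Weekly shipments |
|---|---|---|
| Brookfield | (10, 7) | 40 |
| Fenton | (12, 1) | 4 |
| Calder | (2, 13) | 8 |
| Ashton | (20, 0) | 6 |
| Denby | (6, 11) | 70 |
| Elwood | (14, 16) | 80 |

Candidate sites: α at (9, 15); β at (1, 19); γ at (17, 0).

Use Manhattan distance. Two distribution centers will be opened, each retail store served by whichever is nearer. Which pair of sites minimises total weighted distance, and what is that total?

Evaluate every pair (each demand assigned to the nearer of the two):
  {α, γ}: total = 1444
  {α, β}: total = 1610
  {β, γ}: total = 2848
Best pair: {α, γ} with total 1444.

{α, γ}, total 1444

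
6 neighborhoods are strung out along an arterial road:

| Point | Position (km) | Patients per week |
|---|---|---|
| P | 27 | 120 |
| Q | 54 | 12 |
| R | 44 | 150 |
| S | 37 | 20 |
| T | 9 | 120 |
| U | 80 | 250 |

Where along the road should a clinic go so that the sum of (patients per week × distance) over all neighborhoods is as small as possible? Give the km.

x = 44

For a sum of weighted absolute distances on a line, the optimum is the weighted median (not the mean). Total weight W = 672; half-weight = 336.
Sort by position and accumulate weight:
  km 9 (T, w=120) → cum 120
  km 27 (P, w=120) → cum 240
  km 37 (S, w=20) → cum 260
  km 44 (R, w=150) → cum 410  ≥ 336 → median here
  km 54 (Q, w=12) → cum 422
  km 80 (U, w=250) → cum 672
Optimal location: km 44.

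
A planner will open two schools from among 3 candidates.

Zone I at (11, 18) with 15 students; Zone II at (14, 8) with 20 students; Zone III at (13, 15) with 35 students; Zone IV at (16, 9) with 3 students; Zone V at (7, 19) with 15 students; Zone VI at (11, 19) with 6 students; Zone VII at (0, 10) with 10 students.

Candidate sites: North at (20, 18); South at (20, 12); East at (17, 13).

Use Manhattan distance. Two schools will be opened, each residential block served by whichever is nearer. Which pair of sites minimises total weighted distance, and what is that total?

Evaluate every pair (each demand assigned to the nearer of the two):
  {North, East}: total = 990
  {South, East}: total = 1062
  {North, South}: total = 1196
Best pair: {North, East} with total 990.

{North, East}, total 990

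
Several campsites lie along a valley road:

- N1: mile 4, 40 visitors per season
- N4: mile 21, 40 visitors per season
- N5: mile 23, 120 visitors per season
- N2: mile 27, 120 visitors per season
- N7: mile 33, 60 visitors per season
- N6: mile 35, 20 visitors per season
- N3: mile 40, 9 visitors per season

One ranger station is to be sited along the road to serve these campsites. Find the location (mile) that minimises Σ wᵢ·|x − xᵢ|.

x = 27

For a sum of weighted absolute distances on a line, the optimum is the weighted median (not the mean). Total weight W = 409; half-weight = 204.5.
Sort by position and accumulate weight:
  mile 4 (N1, w=40) → cum 40
  mile 21 (N4, w=40) → cum 80
  mile 23 (N5, w=120) → cum 200
  mile 27 (N2, w=120) → cum 320  ≥ 204.5 → median here
  mile 33 (N7, w=60) → cum 380
  mile 35 (N6, w=20) → cum 400
  mile 40 (N3, w=9) → cum 409
Optimal location: mile 27.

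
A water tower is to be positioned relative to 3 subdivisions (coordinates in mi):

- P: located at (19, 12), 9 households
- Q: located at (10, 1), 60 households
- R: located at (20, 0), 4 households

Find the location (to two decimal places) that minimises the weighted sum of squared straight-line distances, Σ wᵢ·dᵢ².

(11.66, 2.30)

The minimiser of Σwᵢ‖p−pᵢ‖² is the weighted centroid p* = (Σwᵢpᵢ)/(Σwᵢ).
Σwᵢ = 73.
Σwᵢxᵢ = 9·19 + 60·10 + 4·20 = 851.
Σwᵢyᵢ = 9·12 + 60·1 + 4·0 = 168.
x* = 851/73 = 11.66, y* = 168/73 = 2.30.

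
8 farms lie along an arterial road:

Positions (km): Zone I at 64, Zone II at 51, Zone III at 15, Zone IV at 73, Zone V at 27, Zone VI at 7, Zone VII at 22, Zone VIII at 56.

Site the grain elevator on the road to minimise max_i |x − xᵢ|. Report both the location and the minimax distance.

The 1-center on a line is the midpoint of the two extreme points: leftmost at 7, rightmost at 73.
Optimal location = (7 + 73)/2 = 40; maximum distance = (73 − 7)/2 = 33.

location 40, max distance 33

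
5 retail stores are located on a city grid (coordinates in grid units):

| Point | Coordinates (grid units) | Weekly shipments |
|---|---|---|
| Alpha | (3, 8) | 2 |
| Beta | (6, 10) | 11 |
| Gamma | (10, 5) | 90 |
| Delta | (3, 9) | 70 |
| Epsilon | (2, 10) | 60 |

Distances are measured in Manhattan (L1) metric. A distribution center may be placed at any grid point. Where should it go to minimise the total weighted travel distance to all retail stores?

(3, 9)

Manhattan distance separates: Σwᵢ(|x−xᵢ|+|y−yᵢ|) = Σwᵢ|x−xᵢ| + Σwᵢ|y−yᵢ|, so x and y are optimised independently as 1-D weighted medians.
Total weight W = 233; half = 116.5.
x-coordinate, sorted with cumulative weight:
  x=2 (Epsilon, w=60) cum 60
  x=3 (Alpha, w=2) cum 62
  x=3 (Delta, w=70) cum 132  ← median
  x=6 (Beta, w=11) cum 143
  x=10 (Gamma, w=90) cum 233
⇒ x* = 3
y-coordinate, sorted with cumulative weight:
  y=5 (Gamma, w=90) cum 90
  y=8 (Alpha, w=2) cum 92
  y=9 (Delta, w=70) cum 162  ← median
  y=10 (Beta, w=11) cum 173
  y=10 (Epsilon, w=60) cum 233
⇒ y* = 9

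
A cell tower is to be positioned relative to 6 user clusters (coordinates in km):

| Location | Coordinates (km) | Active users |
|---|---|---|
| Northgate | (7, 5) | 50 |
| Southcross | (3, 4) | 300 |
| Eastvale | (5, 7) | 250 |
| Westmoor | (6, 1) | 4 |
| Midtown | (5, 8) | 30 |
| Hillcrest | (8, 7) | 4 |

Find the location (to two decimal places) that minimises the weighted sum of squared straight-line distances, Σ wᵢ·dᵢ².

The minimiser of Σwᵢ‖p−pᵢ‖² is the weighted centroid p* = (Σwᵢpᵢ)/(Σwᵢ).
Σwᵢ = 638.
Σwᵢxᵢ = 50·7 + 300·3 + 250·5 + 4·6 + 30·5 + 4·8 = 2706.
Σwᵢyᵢ = 50·5 + 300·4 + 250·7 + 4·1 + 30·8 + 4·7 = 3472.
x* = 2706/638 = 4.24, y* = 3472/638 = 5.44.

(4.24, 5.44)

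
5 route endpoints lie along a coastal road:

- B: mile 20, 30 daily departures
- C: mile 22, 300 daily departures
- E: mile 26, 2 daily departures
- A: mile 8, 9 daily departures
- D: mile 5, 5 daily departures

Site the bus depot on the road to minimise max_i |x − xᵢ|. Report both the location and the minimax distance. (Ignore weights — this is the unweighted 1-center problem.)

The 1-center on a line is the midpoint of the two extreme points: leftmost at 5, rightmost at 26.
Optimal location = (5 + 26)/2 = 15.5; maximum distance = (26 − 5)/2 = 10.5.

location 15.5, max distance 10.5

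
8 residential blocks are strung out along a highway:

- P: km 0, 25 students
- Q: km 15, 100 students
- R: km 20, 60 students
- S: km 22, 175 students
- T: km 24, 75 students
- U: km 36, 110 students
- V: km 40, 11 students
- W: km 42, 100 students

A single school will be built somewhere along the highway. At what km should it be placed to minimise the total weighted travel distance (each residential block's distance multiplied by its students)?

For a sum of weighted absolute distances on a line, the optimum is the weighted median (not the mean). Total weight W = 656; half-weight = 328.
Sort by position and accumulate weight:
  km 0 (P, w=25) → cum 25
  km 15 (Q, w=100) → cum 125
  km 20 (R, w=60) → cum 185
  km 22 (S, w=175) → cum 360  ≥ 328 → median here
  km 24 (T, w=75) → cum 435
  km 36 (U, w=110) → cum 545
  km 40 (V, w=11) → cum 556
  km 42 (W, w=100) → cum 656
Optimal location: km 22.

x = 22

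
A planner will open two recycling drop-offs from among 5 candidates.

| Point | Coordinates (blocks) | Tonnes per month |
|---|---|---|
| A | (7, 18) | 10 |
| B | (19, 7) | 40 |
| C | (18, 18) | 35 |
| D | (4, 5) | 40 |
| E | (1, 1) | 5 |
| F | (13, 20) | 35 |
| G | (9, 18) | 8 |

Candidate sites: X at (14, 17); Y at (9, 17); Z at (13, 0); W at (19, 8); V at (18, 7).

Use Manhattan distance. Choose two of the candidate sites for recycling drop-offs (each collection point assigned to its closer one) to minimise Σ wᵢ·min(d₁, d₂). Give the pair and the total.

Evaluate every pair (each demand assigned to the nearer of the two):
  {X, V}: total = 1238
  {X, W}: total = 1328
  {Y, V}: total = 1428
  {Y, W}: total = 1473
  {X, Z}: total = 1588
  {X, Y}: total = 1753
  {Y, Z}: total = 1778
  {Z, W}: total = 2060
  {Z, V}: total = 2060
  {W, V}: total = 2190
Best pair: {X, V} with total 1238.

{X, V}, total 1238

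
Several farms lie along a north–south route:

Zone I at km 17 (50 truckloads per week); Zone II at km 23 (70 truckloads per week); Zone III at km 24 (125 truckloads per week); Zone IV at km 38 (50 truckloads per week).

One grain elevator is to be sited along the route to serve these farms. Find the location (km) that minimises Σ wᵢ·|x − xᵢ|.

For a sum of weighted absolute distances on a line, the optimum is the weighted median (not the mean). Total weight W = 295; half-weight = 147.5.
Sort by position and accumulate weight:
  km 17 (Zone I, w=50) → cum 50
  km 23 (Zone II, w=70) → cum 120
  km 24 (Zone III, w=125) → cum 245  ≥ 147.5 → median here
  km 38 (Zone IV, w=50) → cum 295
Optimal location: km 24.

x = 24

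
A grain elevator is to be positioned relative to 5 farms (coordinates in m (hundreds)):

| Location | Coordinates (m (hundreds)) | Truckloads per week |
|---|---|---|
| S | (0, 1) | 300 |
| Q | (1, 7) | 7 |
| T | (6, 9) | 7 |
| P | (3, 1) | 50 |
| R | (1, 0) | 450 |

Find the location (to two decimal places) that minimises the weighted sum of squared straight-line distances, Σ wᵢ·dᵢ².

(0.80, 0.57)

The minimiser of Σwᵢ‖p−pᵢ‖² is the weighted centroid p* = (Σwᵢpᵢ)/(Σwᵢ).
Σwᵢ = 814.
Σwᵢxᵢ = 300·0 + 7·1 + 7·6 + 50·3 + 450·1 = 649.
Σwᵢyᵢ = 300·1 + 7·7 + 7·9 + 50·1 + 450·0 = 462.
x* = 649/814 = 0.80, y* = 462/814 = 0.57.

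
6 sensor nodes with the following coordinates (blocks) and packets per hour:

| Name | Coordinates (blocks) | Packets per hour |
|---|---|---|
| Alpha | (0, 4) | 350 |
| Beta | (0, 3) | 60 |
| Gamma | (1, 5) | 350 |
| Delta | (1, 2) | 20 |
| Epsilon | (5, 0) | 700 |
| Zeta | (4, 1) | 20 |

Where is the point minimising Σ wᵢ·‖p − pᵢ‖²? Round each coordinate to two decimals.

The minimiser of Σwᵢ‖p−pᵢ‖² is the weighted centroid p* = (Σwᵢpᵢ)/(Σwᵢ).
Σwᵢ = 1500.
Σwᵢxᵢ = 350·0 + 60·0 + 350·1 + 20·1 + 700·5 + 20·4 = 3950.
Σwᵢyᵢ = 350·4 + 60·3 + 350·5 + 20·2 + 700·0 + 20·1 = 3390.
x* = 3950/1500 = 2.63, y* = 3390/1500 = 2.26.

(2.63, 2.26)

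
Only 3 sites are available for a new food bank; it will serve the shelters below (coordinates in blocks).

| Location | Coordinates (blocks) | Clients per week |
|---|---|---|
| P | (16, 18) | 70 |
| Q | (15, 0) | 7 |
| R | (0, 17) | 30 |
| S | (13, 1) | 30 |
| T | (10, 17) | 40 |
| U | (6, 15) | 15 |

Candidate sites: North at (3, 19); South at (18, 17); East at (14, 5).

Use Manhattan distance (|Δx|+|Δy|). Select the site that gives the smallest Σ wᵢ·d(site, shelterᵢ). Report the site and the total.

Total weighted distance at each candidate:
  North (3, 19): total = 2652
  South (18, 17): total = 2050
  East (14, 5): total = 2932
Minimum is at South with total 2050 blocks.

South, total 2050 blocks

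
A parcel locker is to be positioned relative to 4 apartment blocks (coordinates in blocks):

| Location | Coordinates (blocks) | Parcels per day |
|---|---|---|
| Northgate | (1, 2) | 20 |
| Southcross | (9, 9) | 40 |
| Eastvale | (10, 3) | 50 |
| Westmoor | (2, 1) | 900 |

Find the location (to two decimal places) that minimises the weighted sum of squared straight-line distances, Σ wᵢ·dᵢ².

The minimiser of Σwᵢ‖p−pᵢ‖² is the weighted centroid p* = (Σwᵢpᵢ)/(Σwᵢ).
Σwᵢ = 1010.
Σwᵢxᵢ = 20·1 + 40·9 + 50·10 + 900·2 = 2680.
Σwᵢyᵢ = 20·2 + 40·9 + 50·3 + 900·1 = 1450.
x* = 2680/1010 = 2.65, y* = 1450/1010 = 1.44.

(2.65, 1.44)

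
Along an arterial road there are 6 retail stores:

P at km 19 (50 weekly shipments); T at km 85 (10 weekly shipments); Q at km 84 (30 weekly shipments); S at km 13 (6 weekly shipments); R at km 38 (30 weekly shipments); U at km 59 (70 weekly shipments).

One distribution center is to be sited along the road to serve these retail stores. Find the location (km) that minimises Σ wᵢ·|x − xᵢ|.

x = 59

For a sum of weighted absolute distances on a line, the optimum is the weighted median (not the mean). Total weight W = 196; half-weight = 98.
Sort by position and accumulate weight:
  km 13 (S, w=6) → cum 6
  km 19 (P, w=50) → cum 56
  km 38 (R, w=30) → cum 86
  km 59 (U, w=70) → cum 156  ≥ 98 → median here
  km 84 (Q, w=30) → cum 186
  km 85 (T, w=10) → cum 196
Optimal location: km 59.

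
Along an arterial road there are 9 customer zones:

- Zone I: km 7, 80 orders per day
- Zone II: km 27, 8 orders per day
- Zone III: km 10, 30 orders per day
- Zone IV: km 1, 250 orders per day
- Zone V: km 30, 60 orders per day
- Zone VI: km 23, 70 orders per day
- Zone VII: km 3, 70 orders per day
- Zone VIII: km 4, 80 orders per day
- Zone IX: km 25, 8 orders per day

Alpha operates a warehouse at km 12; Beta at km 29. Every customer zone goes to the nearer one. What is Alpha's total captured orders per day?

510

The indifferent point is the midpoint (12+29)/2 = 20.5; customer zones left of it (closer to Alpha at 12) go to Alpha, those right go to Beta.
  Zone IV at 1 (w=250) → Alpha
  Zone VII at 3 (w=70) → Alpha
  Zone VIII at 4 (w=80) → Alpha
  Zone I at 7 (w=80) → Alpha
  Zone III at 10 (w=30) → Alpha
  Zone VI at 23 (w=70) → Beta
  Zone IX at 25 (w=8) → Beta
  Zone II at 27 (w=8) → Beta
  Zone V at 30 (w=60) → Beta
Alpha captures 510; Beta captures 146.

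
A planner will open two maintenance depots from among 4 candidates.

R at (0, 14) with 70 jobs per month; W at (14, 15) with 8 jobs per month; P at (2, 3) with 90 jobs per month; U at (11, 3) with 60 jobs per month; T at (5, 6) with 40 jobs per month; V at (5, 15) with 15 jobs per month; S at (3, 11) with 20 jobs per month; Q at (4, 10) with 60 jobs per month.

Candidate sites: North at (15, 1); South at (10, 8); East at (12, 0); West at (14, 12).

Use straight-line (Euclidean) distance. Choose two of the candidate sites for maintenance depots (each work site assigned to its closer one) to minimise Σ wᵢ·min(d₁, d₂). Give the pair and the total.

Evaluate every pair (each demand assigned to the nearer of the two):
  {South, East}: total = 2795.9
  {South, West}: total = 2871.6
  {North, South}: total = 2874.4
  {East, West}: total = 3487.2
  {North, West}: total = 3873.8
  {North, East}: total = 4202.1
Best pair: {South, East} with total 2795.9.

{South, East}, total 2795.9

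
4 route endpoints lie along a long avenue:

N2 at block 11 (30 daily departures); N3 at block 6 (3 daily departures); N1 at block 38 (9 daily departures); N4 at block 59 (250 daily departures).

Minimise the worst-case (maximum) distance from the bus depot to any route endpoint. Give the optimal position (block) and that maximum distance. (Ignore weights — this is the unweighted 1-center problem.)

The 1-center on a line is the midpoint of the two extreme points: leftmost at 6, rightmost at 59.
Optimal location = (6 + 59)/2 = 32.5; maximum distance = (59 − 6)/2 = 26.5.

location 32.5, max distance 26.5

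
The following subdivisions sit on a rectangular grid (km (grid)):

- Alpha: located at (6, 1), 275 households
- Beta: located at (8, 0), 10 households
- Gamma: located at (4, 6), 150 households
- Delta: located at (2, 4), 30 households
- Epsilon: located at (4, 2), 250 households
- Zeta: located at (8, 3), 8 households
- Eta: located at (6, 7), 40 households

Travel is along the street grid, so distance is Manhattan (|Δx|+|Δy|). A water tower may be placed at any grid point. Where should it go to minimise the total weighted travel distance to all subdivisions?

Manhattan distance separates: Σwᵢ(|x−xᵢ|+|y−yᵢ|) = Σwᵢ|x−xᵢ| + Σwᵢ|y−yᵢ|, so x and y are optimised independently as 1-D weighted medians.
Total weight W = 763; half = 381.5.
x-coordinate, sorted with cumulative weight:
  x=2 (Delta, w=30) cum 30
  x=4 (Gamma, w=150) cum 180
  x=4 (Epsilon, w=250) cum 430  ← median
  x=6 (Alpha, w=275) cum 705
  x=6 (Eta, w=40) cum 745
  x=8 (Beta, w=10) cum 755
  x=8 (Zeta, w=8) cum 763
⇒ x* = 4
y-coordinate, sorted with cumulative weight:
  y=0 (Beta, w=10) cum 10
  y=1 (Alpha, w=275) cum 285
  y=2 (Epsilon, w=250) cum 535  ← median
  y=3 (Zeta, w=8) cum 543
  y=4 (Delta, w=30) cum 573
  y=6 (Gamma, w=150) cum 723
  y=7 (Eta, w=40) cum 763
⇒ y* = 2

(4, 2)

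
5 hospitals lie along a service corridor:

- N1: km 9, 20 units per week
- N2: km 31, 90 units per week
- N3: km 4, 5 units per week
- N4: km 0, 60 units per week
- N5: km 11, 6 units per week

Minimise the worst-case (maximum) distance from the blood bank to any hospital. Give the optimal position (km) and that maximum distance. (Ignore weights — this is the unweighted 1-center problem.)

location 15.5, max distance 15.5

The 1-center on a line is the midpoint of the two extreme points: leftmost at 0, rightmost at 31.
Optimal location = (0 + 31)/2 = 15.5; maximum distance = (31 − 0)/2 = 15.5.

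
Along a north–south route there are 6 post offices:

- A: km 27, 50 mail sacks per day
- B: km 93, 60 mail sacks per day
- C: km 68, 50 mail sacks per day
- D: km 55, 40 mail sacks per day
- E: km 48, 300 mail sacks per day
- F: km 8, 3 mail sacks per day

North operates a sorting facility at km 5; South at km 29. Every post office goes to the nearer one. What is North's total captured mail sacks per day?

3

The indifferent point is the midpoint (5+29)/2 = 17; post offices left of it (closer to North at 5) go to North, those right go to South.
  F at 8 (w=3) → North
  A at 27 (w=50) → South
  E at 48 (w=300) → South
  D at 55 (w=40) → South
  C at 68 (w=50) → South
  B at 93 (w=60) → South
North captures 3; South captures 500.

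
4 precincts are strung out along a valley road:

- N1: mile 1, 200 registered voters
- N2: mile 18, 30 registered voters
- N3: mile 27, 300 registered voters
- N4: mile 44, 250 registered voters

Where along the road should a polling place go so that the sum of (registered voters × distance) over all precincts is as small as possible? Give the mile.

For a sum of weighted absolute distances on a line, the optimum is the weighted median (not the mean). Total weight W = 780; half-weight = 390.
Sort by position and accumulate weight:
  mile 1 (N1, w=200) → cum 200
  mile 18 (N2, w=30) → cum 230
  mile 27 (N3, w=300) → cum 530  ≥ 390 → median here
  mile 44 (N4, w=250) → cum 780
Optimal location: mile 27.

x = 27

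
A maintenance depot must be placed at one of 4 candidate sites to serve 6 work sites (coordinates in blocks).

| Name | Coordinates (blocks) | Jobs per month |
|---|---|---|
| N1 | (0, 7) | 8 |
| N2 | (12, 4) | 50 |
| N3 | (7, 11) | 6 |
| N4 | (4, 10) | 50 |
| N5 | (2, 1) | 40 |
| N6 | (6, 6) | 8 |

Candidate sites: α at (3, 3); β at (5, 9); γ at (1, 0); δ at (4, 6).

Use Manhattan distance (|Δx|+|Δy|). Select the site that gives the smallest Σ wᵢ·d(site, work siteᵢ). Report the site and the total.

Total weighted distance at each candidate:
  α (3, 3): total = 1196
  β (5, 9): total = 1252
  γ (1, 0): total = 1734
  δ (4, 6): total = 1084
Minimum is at δ with total 1084 blocks.

δ, total 1084 blocks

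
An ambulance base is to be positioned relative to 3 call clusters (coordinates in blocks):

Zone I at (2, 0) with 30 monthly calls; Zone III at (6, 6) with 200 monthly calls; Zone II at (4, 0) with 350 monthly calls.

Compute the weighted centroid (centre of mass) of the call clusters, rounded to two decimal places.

The minimiser of Σwᵢ‖p−pᵢ‖² is the weighted centroid p* = (Σwᵢpᵢ)/(Σwᵢ).
Σwᵢ = 580.
Σwᵢxᵢ = 30·2 + 200·6 + 350·4 = 2660.
Σwᵢyᵢ = 30·0 + 200·6 + 350·0 = 1200.
x* = 2660/580 = 4.59, y* = 1200/580 = 2.07.

(4.59, 2.07)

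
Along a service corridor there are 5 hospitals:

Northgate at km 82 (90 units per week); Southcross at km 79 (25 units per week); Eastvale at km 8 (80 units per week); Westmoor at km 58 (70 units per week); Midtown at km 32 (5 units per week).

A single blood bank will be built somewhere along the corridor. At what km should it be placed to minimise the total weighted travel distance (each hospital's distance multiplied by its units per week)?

For a sum of weighted absolute distances on a line, the optimum is the weighted median (not the mean). Total weight W = 270; half-weight = 135.
Sort by position and accumulate weight:
  km 8 (Eastvale, w=80) → cum 80
  km 32 (Midtown, w=5) → cum 85
  km 58 (Westmoor, w=70) → cum 155  ≥ 135 → median here
  km 79 (Southcross, w=25) → cum 180
  km 82 (Northgate, w=90) → cum 270
Optimal location: km 58.

x = 58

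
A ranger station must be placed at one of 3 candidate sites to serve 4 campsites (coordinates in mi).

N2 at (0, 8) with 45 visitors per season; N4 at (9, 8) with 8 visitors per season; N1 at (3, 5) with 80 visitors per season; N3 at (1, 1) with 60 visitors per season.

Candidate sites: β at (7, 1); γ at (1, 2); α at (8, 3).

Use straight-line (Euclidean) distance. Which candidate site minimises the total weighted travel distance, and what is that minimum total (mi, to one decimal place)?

γ, total 702.2 mi

Total weighted distance at each candidate:
  β (7, 1): total = 1316.3
  γ (1, 2): total = 702.2
  α (8, 3): total = 1332.9
Minimum is at γ with total 702.2 mi.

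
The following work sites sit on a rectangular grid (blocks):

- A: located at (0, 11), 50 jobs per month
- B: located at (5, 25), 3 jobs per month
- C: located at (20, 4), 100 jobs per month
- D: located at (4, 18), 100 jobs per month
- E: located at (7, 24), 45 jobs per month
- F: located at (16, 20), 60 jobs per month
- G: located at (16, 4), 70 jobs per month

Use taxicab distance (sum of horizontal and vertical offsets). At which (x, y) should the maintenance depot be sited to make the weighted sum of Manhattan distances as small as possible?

(16, 11)

Manhattan distance separates: Σwᵢ(|x−xᵢ|+|y−yᵢ|) = Σwᵢ|x−xᵢ| + Σwᵢ|y−yᵢ|, so x and y are optimised independently as 1-D weighted medians.
Total weight W = 428; half = 214.
x-coordinate, sorted with cumulative weight:
  x=0 (A, w=50) cum 50
  x=4 (D, w=100) cum 150
  x=5 (B, w=3) cum 153
  x=7 (E, w=45) cum 198
  x=16 (F, w=60) cum 258  ← median
  x=16 (G, w=70) cum 328
  x=20 (C, w=100) cum 428
⇒ x* = 16
y-coordinate, sorted with cumulative weight:
  y=4 (C, w=100) cum 100
  y=4 (G, w=70) cum 170
  y=11 (A, w=50) cum 220  ← median
  y=18 (D, w=100) cum 320
  y=20 (F, w=60) cum 380
  y=24 (E, w=45) cum 425
  y=25 (B, w=3) cum 428
⇒ y* = 11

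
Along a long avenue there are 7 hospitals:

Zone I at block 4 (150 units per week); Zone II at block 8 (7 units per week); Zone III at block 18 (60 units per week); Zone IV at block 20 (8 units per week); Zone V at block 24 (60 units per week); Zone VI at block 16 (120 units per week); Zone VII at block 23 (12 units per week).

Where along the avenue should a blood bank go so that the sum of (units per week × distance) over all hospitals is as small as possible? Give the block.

For a sum of weighted absolute distances on a line, the optimum is the weighted median (not the mean). Total weight W = 417; half-weight = 208.5.
Sort by position and accumulate weight:
  block 4 (Zone I, w=150) → cum 150
  block 8 (Zone II, w=7) → cum 157
  block 16 (Zone VI, w=120) → cum 277  ≥ 208.5 → median here
  block 18 (Zone III, w=60) → cum 337
  block 20 (Zone IV, w=8) → cum 345
  block 23 (Zone VII, w=12) → cum 357
  block 24 (Zone V, w=60) → cum 417
Optimal location: block 16.

x = 16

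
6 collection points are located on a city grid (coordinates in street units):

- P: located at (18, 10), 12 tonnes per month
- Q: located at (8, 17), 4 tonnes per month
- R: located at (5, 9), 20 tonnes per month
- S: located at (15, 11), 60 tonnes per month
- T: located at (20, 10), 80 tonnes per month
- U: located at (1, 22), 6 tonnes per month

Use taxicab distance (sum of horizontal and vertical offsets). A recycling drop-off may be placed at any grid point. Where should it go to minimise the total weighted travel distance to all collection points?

Manhattan distance separates: Σwᵢ(|x−xᵢ|+|y−yᵢ|) = Σwᵢ|x−xᵢ| + Σwᵢ|y−yᵢ|, so x and y are optimised independently as 1-D weighted medians.
Total weight W = 182; half = 91.
x-coordinate, sorted with cumulative weight:
  x=1 (U, w=6) cum 6
  x=5 (R, w=20) cum 26
  x=8 (Q, w=4) cum 30
  x=15 (S, w=60) cum 90
  x=18 (P, w=12) cum 102  ← median
  x=20 (T, w=80) cum 182
⇒ x* = 18
y-coordinate, sorted with cumulative weight:
  y=9 (R, w=20) cum 20
  y=10 (P, w=12) cum 32
  y=10 (T, w=80) cum 112  ← median
  y=11 (S, w=60) cum 172
  y=17 (Q, w=4) cum 176
  y=22 (U, w=6) cum 182
⇒ y* = 10

(18, 10)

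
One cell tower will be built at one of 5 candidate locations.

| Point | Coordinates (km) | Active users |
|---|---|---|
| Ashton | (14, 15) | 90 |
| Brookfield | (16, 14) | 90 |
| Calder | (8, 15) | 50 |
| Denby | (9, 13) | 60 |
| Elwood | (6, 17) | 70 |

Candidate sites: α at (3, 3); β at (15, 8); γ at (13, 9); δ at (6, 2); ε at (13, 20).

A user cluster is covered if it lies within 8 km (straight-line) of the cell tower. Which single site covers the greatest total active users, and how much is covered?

Coverage radius r = 8 km; a point is covered iff (Δx)²+(Δy)² ≤ 8² = 64.
  α (3, 3): covers {none} → 0
  β (15, 8): covers {Ashton, Brookfield, Denby} → 240
  γ (13, 9): covers {Ashton, Brookfield, Calder, Denby} → 290
  δ (6, 2): covers {none} → 0
  ε (13, 20): covers {Ashton, Brookfield, Calder, Elwood} → 300
Maximum coverage at ε: 300 active users.

ε, covering 300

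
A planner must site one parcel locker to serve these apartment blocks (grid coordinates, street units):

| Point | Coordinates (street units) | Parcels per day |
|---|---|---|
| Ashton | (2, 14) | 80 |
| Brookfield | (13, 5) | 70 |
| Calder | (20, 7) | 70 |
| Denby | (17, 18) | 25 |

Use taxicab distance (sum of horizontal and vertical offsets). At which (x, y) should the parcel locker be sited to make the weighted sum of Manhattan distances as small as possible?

Manhattan distance separates: Σwᵢ(|x−xᵢ|+|y−yᵢ|) = Σwᵢ|x−xᵢ| + Σwᵢ|y−yᵢ|, so x and y are optimised independently as 1-D weighted medians.
Total weight W = 245; half = 122.5.
x-coordinate, sorted with cumulative weight:
  x=2 (Ashton, w=80) cum 80
  x=13 (Brookfield, w=70) cum 150  ← median
  x=17 (Denby, w=25) cum 175
  x=20 (Calder, w=70) cum 245
⇒ x* = 13
y-coordinate, sorted with cumulative weight:
  y=5 (Brookfield, w=70) cum 70
  y=7 (Calder, w=70) cum 140  ← median
  y=14 (Ashton, w=80) cum 220
  y=18 (Denby, w=25) cum 245
⇒ y* = 7

(13, 7)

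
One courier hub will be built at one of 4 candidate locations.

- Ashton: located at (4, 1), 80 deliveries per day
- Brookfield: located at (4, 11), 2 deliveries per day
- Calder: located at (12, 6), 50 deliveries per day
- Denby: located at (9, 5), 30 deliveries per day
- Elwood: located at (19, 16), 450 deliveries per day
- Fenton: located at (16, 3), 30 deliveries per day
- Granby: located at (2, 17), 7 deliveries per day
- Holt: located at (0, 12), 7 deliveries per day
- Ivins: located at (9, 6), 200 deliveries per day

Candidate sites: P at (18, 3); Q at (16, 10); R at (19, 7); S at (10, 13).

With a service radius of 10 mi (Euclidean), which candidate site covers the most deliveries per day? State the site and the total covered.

Q, covering 760

Coverage radius r = 10 mi; a point is covered iff (Δx)²+(Δy)² ≤ 10² = 100.
  P (18, 3): covers {Calder, Denby, Fenton, Ivins} → 310
  Q (16, 10): covers {Calder, Denby, Elwood, Fenton, Ivins} → 760
  R (19, 7): covers {Calder, Elwood, Fenton} → 530
  S (10, 13): covers {Brookfield, Calder, Denby, Elwood, Granby, Ivins} → 739
Maximum coverage at Q: 760 deliveries per day.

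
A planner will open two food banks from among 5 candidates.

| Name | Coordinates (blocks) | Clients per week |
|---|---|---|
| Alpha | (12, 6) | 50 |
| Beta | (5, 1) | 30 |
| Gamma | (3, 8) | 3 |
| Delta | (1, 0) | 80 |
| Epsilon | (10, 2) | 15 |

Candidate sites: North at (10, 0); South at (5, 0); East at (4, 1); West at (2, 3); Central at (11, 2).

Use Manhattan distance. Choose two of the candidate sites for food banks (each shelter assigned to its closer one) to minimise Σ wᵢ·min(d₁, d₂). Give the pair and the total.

Evaluate every pair (each demand assigned to the nearer of the two):
  {East, Central}: total = 639
  {South, Central}: total = 645
  {West, Central}: total = 753
  {North, East}: total = 804
  {North, South}: total = 810
  {North, West}: total = 918
  {South, West}: total = 1123
  {East, West}: total = 1123
  {South, East}: total = 1129
  {North, Central}: total = 1207
Best pair: {East, Central} with total 639.

{East, Central}, total 639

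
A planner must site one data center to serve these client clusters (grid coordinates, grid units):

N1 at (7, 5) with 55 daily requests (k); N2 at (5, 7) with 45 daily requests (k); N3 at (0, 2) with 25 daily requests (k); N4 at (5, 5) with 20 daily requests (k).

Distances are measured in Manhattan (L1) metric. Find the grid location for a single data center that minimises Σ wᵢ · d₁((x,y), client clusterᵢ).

(5, 5)

Manhattan distance separates: Σwᵢ(|x−xᵢ|+|y−yᵢ|) = Σwᵢ|x−xᵢ| + Σwᵢ|y−yᵢ|, so x and y are optimised independently as 1-D weighted medians.
Total weight W = 145; half = 72.5.
x-coordinate, sorted with cumulative weight:
  x=0 (N3, w=25) cum 25
  x=5 (N2, w=45) cum 70
  x=5 (N4, w=20) cum 90  ← median
  x=7 (N1, w=55) cum 145
⇒ x* = 5
y-coordinate, sorted with cumulative weight:
  y=2 (N3, w=25) cum 25
  y=5 (N1, w=55) cum 80  ← median
  y=5 (N4, w=20) cum 100
  y=7 (N2, w=45) cum 145
⇒ y* = 5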